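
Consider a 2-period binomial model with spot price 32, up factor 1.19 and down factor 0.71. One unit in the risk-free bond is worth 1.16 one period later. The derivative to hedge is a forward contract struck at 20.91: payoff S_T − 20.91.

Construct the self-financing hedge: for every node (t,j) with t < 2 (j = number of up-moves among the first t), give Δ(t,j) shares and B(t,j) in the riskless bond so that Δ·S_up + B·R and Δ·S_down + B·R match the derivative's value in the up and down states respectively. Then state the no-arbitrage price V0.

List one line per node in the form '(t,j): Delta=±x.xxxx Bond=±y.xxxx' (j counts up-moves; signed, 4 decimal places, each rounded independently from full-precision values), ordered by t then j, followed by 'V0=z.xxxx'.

Risk-neutral probability p* = (R−d)/(u−d) = (1.16−0.71)/(1.19−0.71) = 0.9375.
Payoff layer (t=2): V(2,0)=-4.7788, V(2,1)=6.1268, V(2,2)=24.4052
(1,0): S=22.7200. Δ = (V_up−V_dn)/(S_up−S_dn) = (6.1268−-4.7788)/(27.0368−16.1312) = 1.0000. V = [p*·6.1268 + (1−p*)·-4.7788]/1.16 = 4.6941. B = V − Δ·S = -18.0259.
(1,1): S=38.0800. Δ = (V_up−V_dn)/(S_up−S_dn) = (24.4052−6.1268)/(45.3152−27.0368) = 1.0000. V = [p*·24.4052 + (1−p*)·6.1268]/1.16 = 20.0541. B = V − Δ·S = -18.0259.
(0,0): S=32.0000. Δ = (V_up−V_dn)/(S_up−S_dn) = (20.0541−4.6941)/(38.0800−22.7200) = 1.0000. V = [p*·20.0541 + (1−p*)·4.6941]/1.16 = 16.4605. B = V − Δ·S = -15.5395.
Each (Δ,B) replicates both successor values, so the strategy is self-financing and V0 is arbitrage-free.

(0,0): Delta=1.0000 Bond=-15.5395
(1,0): Delta=1.0000 Bond=-18.0259
(1,1): Delta=1.0000 Bond=-18.0259
V0=16.4605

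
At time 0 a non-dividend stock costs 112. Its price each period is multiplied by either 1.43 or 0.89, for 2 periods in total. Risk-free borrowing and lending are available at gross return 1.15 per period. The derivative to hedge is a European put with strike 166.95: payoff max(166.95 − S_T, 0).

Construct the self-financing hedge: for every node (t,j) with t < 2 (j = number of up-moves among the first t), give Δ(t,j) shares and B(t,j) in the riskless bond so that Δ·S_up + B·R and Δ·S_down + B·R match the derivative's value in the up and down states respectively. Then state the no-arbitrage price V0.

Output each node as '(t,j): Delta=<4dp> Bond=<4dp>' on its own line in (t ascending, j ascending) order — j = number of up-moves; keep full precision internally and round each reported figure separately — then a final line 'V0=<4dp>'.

(0,0): Delta=-0.5703 Bond=88.9884
(1,0): Delta=-1.0000 Bond=145.1739
(1,1): Delta=-0.2822 Bond=56.2043
V0=25.1201

Under the risk-neutral measure, an up-move has probability p* = (R−d)/(u−d) = 0.4815 and values discount at R = 1.15.
Terminal values V(2,·): V(2,0)=78.2348, V(2,1)=24.4076, V(2,2)=0.0000
(1,0): S=99.6800. Δ = (V_up−V_dn)/(S_up−S_dn) = (24.4076−78.2348)/(142.5424−88.7152) = -1.0000. V = [p*·24.4076 + (1−p*)·78.2348]/1.15 = 45.4939. B = V − Δ·S = 145.1739.
(1,1): S=160.1600. Δ = (V_up−V_dn)/(S_up−S_dn) = (0.0000−24.4076)/(229.0288−142.5424) = -0.2822. V = [p*·0.0000 + (1−p*)·24.4076]/1.15 = 11.0050. B = V − Δ·S = 56.2043.
(0,0): S=112.0000. Δ = (V_up−V_dn)/(S_up−S_dn) = (11.0050−45.4939)/(160.1600−99.6800) = -0.5703. V = [p*·11.0050 + (1−p*)·45.4939]/1.15 = 25.1201. B = V − Δ·S = 88.9884.
The time-0 hedge costs 25.1201, which is the no-arbitrage price.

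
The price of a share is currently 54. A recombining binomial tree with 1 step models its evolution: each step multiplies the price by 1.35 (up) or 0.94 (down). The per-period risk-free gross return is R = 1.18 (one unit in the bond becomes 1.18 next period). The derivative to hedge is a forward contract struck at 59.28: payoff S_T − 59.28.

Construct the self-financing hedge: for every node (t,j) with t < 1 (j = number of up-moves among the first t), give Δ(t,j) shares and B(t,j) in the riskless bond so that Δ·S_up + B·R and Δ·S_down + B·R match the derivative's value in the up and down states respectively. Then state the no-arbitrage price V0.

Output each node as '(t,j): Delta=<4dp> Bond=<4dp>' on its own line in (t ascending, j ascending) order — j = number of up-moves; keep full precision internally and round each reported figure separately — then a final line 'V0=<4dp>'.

(0,0): Delta=1.0000 Bond=-50.2373
V0=3.7627

No-arbitrage ⇒ martingale measure with p* = (R−d)/(u−d) = 0.5854.
Terminal values V(1,·): V(1,0)=-8.5200, V(1,1)=13.6200
Node (0,0) S=54.0000: V=(p*·13.6200+(1−p*)·-8.5200)/1.18=3.7627; Δ=(13.6200−-8.5200)/(72.9000−50.7600)=1.0000; B=V−Δ·S=-50.2373
Root portfolio cost Δ·54+B reproduces V0=3.7627.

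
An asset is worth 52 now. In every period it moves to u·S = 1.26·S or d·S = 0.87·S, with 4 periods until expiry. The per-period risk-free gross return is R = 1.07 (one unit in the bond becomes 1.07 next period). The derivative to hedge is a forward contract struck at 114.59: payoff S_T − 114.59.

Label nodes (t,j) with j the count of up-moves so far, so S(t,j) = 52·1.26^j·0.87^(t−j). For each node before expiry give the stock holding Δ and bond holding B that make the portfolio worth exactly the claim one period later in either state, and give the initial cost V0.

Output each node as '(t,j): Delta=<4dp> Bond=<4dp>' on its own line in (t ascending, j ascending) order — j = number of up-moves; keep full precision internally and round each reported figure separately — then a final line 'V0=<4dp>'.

(0,0): Delta=1.0000 Bond=-87.4202
(1,0): Delta=1.0000 Bond=-93.5396
(1,1): Delta=1.0000 Bond=-93.5396
(2,0): Delta=1.0000 Bond=-100.0873
(2,1): Delta=1.0000 Bond=-100.0873
(2,2): Delta=1.0000 Bond=-100.0873
(3,0): Delta=1.0000 Bond=-107.0935
(3,1): Delta=1.0000 Bond=-107.0935
(3,2): Delta=1.0000 Bond=-107.0935
(3,3): Delta=1.0000 Bond=-107.0935
V0=-35.4202

The replicating-portfolio and risk-neutral prices coincide; use p* = (1.07−0.87)/(1.26−0.87) = 0.5128 for the latter.
At expiry t=4: V(4,0)=-84.7993, V(4,1)=-71.4449, V(4,2)=-52.1040, V(4,3)=-24.0930, V(4,4)=16.4746
Node (3,0) S=34.2422: V=(p*·-71.4449+(1−p*)·-84.7993)/1.07=-72.8513; Δ=(-71.4449−-84.7993)/(43.1451−29.7907)=1.0000; B=V−Δ·S=-107.0935
Node (3,1) S=49.5921: V=(p*·-52.1040+(1−p*)·-71.4449)/1.07=-57.5014; Δ=(-52.1040−-71.4449)/(62.4860−43.1451)=1.0000; B=V−Δ·S=-107.0935
Node (3,2) S=71.8230: V=(p*·-24.0930+(1−p*)·-52.1040)/1.07=-35.2704; Δ=(-24.0930−-52.1040)/(90.4970−62.4860)=1.0000; B=V−Δ·S=-107.0935
Node (3,3) S=104.0196: V=(p*·16.4746+(1−p*)·-24.0930)/1.07=-3.0739; Δ=(16.4746−-24.0930)/(131.0646−90.4970)=1.0000; B=V−Δ·S=-107.0935
Node (2,0) S=39.3588: V=(p*·-57.5014+(1−p*)·-72.8513)/1.07=-60.7285; Δ=(-57.5014−-72.8513)/(49.5921−34.2422)=1.0000; B=V−Δ·S=-100.0873
Node (2,1) S=57.0024: V=(p*·-35.2704+(1−p*)·-57.5014)/1.07=-43.0849; Δ=(-35.2704−-57.5014)/(71.8230−49.5921)=1.0000; B=V−Δ·S=-100.0873
Node (2,2) S=82.5552: V=(p*·-3.0739+(1−p*)·-35.2704)/1.07=-17.5321; Δ=(-3.0739−-35.2704)/(104.0196−71.8230)=1.0000; B=V−Δ·S=-100.0873
Node (1,0) S=45.2400: V=(p*·-43.0849+(1−p*)·-60.7285)/1.07=-48.2996; Δ=(-43.0849−-60.7285)/(57.0024−39.3588)=1.0000; B=V−Δ·S=-93.5396
Node (1,1) S=65.5200: V=(p*·-17.5321+(1−p*)·-43.0849)/1.07=-28.0196; Δ=(-17.5321−-43.0849)/(82.5552−57.0024)=1.0000; B=V−Δ·S=-93.5396
Node (0,0) S=52.0000: V=(p*·-28.0196+(1−p*)·-48.2996)/1.07=-35.4202; Δ=(-28.0196−-48.2996)/(65.5200−45.2400)=1.0000; B=V−Δ·S=-87.4202
Check: Δ(0,0)·S0 + B(0,0) = -35.4202 = V0.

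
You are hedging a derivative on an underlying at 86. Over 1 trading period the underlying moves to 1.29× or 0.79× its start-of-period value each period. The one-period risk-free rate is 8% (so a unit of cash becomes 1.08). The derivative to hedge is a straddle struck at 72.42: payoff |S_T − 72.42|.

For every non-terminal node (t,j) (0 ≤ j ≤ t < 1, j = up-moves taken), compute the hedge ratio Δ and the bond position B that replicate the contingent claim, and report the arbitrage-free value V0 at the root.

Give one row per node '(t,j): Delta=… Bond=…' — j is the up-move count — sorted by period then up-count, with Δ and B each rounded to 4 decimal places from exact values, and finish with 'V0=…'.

(0,0): Delta=0.7916 Bond=-45.6511
V0=22.4289

No-arbitrage ⇒ martingale measure with p* = (R−d)/(u−d) = 0.5800.
Terminal payoffs: V(1,0)=4.4800, V(1,1)=38.5200
  t=0,j=0: stock 86.0000 → up 110.9400 (V=38.5200), down 67.9400 (V=4.4800). Price 22.4289; hedge Δ=0.7916, bond B=-45.6511.
Each (Δ,B) replicates both successor values, so the strategy is self-financing and V0 is arbitrage-free.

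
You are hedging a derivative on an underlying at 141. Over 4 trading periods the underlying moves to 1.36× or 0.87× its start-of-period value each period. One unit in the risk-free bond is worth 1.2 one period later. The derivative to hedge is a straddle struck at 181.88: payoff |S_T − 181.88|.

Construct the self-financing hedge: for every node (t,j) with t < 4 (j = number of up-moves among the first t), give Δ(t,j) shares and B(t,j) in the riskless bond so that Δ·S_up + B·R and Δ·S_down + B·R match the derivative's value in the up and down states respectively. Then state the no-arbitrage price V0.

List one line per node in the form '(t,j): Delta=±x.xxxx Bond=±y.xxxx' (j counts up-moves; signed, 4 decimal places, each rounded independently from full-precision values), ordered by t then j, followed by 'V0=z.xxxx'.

(0,0): Delta=0.7728 Bond=-49.5382
(1,0): Delta=0.3228 Bond=-4.2466
(1,1): Delta=0.9124 Bond=-86.2090
(2,0): Delta=-0.6670 Bond=100.5393
(2,1): Delta=0.6298 Bond=-56.3130
(2,2): Delta=1.0000 Bond=-126.3056
(3,0): Delta=-1.0000 Bond=151.5667
(3,1): Delta=-0.5637 Bond=105.6559
(3,2): Delta=1.0000 Bond=-151.5667
(3,3): Delta=1.0000 Bond=-151.5667
V0=59.4264

Risk-neutral probability p* = (R−d)/(u−d) = (1.2−0.87)/(1.36−0.87) = 0.6735.
Terminal payoffs: V(4,0)=101.1014, V(4,1)=55.6055, V(4,2)=15.5147, V(4,3)=126.6910, V(4,4)=300.4838
(3,0): S=92.8489. Δ = (V_up−V_dn)/(S_up−S_dn) = (55.6055−101.1014)/(126.2745−80.7786) = -1.0000. V = [p*·55.6055 + (1−p*)·101.1014]/1.2 = 58.7177. B = V − Δ·S = 151.5667.
(3,1): S=145.1431. Δ = (V_up−V_dn)/(S_up−S_dn) = (15.5147−55.6055)/(197.3947−126.2745) = -0.5637. V = [p*·15.5147 + (1−p*)·55.6055]/1.2 = 23.8380. B = V − Δ·S = 105.6559.
(3,2): S=226.8904. Δ = (V_up−V_dn)/(S_up−S_dn) = (126.6910−15.5147)/(308.5710−197.3947) = 1.0000. V = [p*·126.6910 + (1−p*)·15.5147]/1.2 = 75.3238. B = V − Δ·S = -151.5667.
(3,3): S=354.6793. Δ = (V_up−V_dn)/(S_up−S_dn) = (300.4838−126.6910)/(482.3638−308.5710) = 1.0000. V = [p*·300.4838 + (1−p*)·126.6910]/1.2 = 203.1126. B = V − Δ·S = -151.5667.
(2,0): S=106.7229. Δ = (V_up−V_dn)/(S_up−S_dn) = (23.8380−58.7177)/(145.1431−92.8489) = -0.6670. V = [p*·23.8380 + (1−p*)·58.7177]/1.2 = 29.3561. B = V − Δ·S = 100.5393.
(2,1): S=166.8312. Δ = (V_up−V_dn)/(S_up−S_dn) = (75.3238−23.8380)/(226.8904−145.1431) = 0.6298. V = [p*·75.3238 + (1−p*)·23.8380]/1.2 = 48.7601. B = V − Δ·S = -56.3130.
(2,2): S=260.7936. Δ = (V_up−V_dn)/(S_up−S_dn) = (203.1126−75.3238)/(354.6793−226.8904) = 1.0000. V = [p*·203.1126 + (1−p*)·75.3238]/1.2 = 134.4880. B = V − Δ·S = -126.3056.
(1,0): S=122.6700. Δ = (V_up−V_dn)/(S_up−S_dn) = (48.7601−29.3561)/(166.8312−106.7229) = 0.3228. V = [p*·48.7601 + (1−p*)·29.3561]/1.2 = 35.3534. B = V − Δ·S = -4.2466.
(1,1): S=191.7600. Δ = (V_up−V_dn)/(S_up−S_dn) = (134.4880−48.7601)/(260.7936−166.8312) = 0.9124. V = [p*·134.4880 + (1−p*)·48.7601]/1.2 = 88.7460. B = V − Δ·S = -86.2090.
(0,0): S=141.0000. Δ = (V_up−V_dn)/(S_up−S_dn) = (88.7460−35.3534)/(191.7600−122.6700) = 0.7728. V = [p*·88.7460 + (1−p*)·35.3534]/1.2 = 59.4264. B = V − Δ·S = -49.5382.
The time-0 hedge costs 59.4264, which is the no-arbitrage price.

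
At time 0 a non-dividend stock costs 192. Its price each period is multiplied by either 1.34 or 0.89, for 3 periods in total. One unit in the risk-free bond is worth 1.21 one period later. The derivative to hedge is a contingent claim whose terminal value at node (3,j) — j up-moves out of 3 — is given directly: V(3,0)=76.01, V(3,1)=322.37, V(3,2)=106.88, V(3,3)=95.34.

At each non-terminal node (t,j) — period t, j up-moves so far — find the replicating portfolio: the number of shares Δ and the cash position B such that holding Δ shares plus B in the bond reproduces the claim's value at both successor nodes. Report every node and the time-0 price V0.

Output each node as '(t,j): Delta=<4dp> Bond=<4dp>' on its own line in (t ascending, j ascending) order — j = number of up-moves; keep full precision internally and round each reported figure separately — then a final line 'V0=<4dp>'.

Since d<R<u, set p* = (R−d)/(u−d) = 0.7111; price each node as the discounted p*-expectation of its children.
At expiry t=3: V(3,0)=76.0100, V(3,1)=322.3700, V(3,2)=106.8800, V(3,3)=95.3400
(2,0): S=152.0832. Δ = (V_up−V_dn)/(S_up−S_dn) = (322.3700−76.0100)/(203.7915−135.3540) = 3.5998. V = [p*·322.3700 + (1−p*)·76.0100]/1.21 = 207.6028. B = V − Δ·S = -339.8639.
(2,1): S=228.9792. Δ = (V_up−V_dn)/(S_up−S_dn) = (106.8800−322.3700)/(306.8321−203.7915) = -2.0913. V = [p*·106.8800 + (1−p*)·322.3700]/1.21 = 139.7791. B = V − Δ·S = 618.6457.
(2,2): S=344.7552. Δ = (V_up−V_dn)/(S_up−S_dn) = (95.3400−106.8800)/(461.9720−306.8321) = -0.0744. V = [p*·95.3400 + (1−p*)·106.8800]/1.21 = 81.5486. B = V − Δ·S = 107.1930.
(1,0): S=170.8800. Δ = (V_up−V_dn)/(S_up−S_dn) = (139.7791−207.6028)/(228.9792−152.0832) = -0.8820. V = [p*·139.7791 + (1−p*)·207.6028]/1.21 = 131.7129. B = V − Δ·S = 282.4322.
(1,1): S=257.2800. Δ = (V_up−V_dn)/(S_up−S_dn) = (81.5486−139.7791)/(344.7552−228.9792) = -0.5030. V = [p*·81.5486 + (1−p*)·139.7791]/1.21 = 81.2981. B = V − Δ·S = 210.6992.
(0,0): S=192.0000. Δ = (V_up−V_dn)/(S_up−S_dn) = (81.2981−131.7129)/(257.2800−170.8800) = -0.5835. V = [p*·81.2981 + (1−p*)·131.7129]/1.21 = 79.2251. B = V − Δ·S = 191.2579.
Self-financing check: at every node Δ·S+B equals the discounted successor values.

(0,0): Delta=-0.5835 Bond=191.2579
(1,0): Delta=-0.8820 Bond=282.4322
(1,1): Delta=-0.5030 Bond=210.6992
(2,0): Delta=3.5998 Bond=-339.8639
(2,1): Delta=-2.0913 Bond=618.6457
(2,2): Delta=-0.0744 Bond=107.1930
V0=79.2251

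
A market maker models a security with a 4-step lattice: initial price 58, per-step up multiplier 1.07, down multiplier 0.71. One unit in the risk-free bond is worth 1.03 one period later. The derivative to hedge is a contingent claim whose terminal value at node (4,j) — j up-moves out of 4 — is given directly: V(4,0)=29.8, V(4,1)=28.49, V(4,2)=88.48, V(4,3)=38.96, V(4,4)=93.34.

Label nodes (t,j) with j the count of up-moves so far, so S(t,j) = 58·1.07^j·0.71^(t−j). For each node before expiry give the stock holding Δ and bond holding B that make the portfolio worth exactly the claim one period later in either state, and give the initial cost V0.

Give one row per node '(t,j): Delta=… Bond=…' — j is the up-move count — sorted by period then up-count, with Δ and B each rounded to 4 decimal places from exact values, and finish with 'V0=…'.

No-arbitrage ⇒ martingale measure with p* = (R−d)/(u−d) = 0.8889.
Payoff layer (t=4): V(4,0)=29.8000, V(4,1)=28.4900, V(4,2)=88.4800, V(4,3)=38.9600, V(4,4)=93.3400
(3,0): S=20.7588. Δ = (V_up−V_dn)/(S_up−S_dn) = (28.4900−29.8000)/(22.2120−14.7388) = -0.1753. V = [p*·28.4900 + (1−p*)·29.8000]/1.03 = 27.8015. B = V − Δ·S = 31.4404.
(3,1): S=31.2844. Δ = (V_up−V_dn)/(S_up−S_dn) = (88.4800−28.4900)/(33.4744−22.2120) = 5.3266. V = [p*·88.4800 + (1−p*)·28.4900]/1.03 = 79.4315. B = V − Δ·S = -87.2074.
(3,2): S=47.1470. Δ = (V_up−V_dn)/(S_up−S_dn) = (38.9600−88.4800)/(50.4473−33.4744) = -2.9176. V = [p*·38.9600 + (1−p*)·88.4800]/1.03 = 43.1672. B = V − Δ·S = 180.7228.
(3,3): S=71.0525. Δ = (V_up−V_dn)/(S_up−S_dn) = (93.3400−38.9600)/(76.0262−50.4473) = 2.1260. V = [p*·93.3400 + (1−p*)·38.9600]/1.03 = 84.7551. B = V − Δ·S = -66.3004.
(2,0): S=29.2378. Δ = (V_up−V_dn)/(S_up−S_dn) = (79.4315−27.8015)/(31.2844−20.7588) = 4.9052. V = [p*·79.4315 + (1−p*)·27.8015]/1.03 = 71.5484. B = V − Δ·S = -71.8683.
(2,1): S=44.0626. Δ = (V_up−V_dn)/(S_up−S_dn) = (43.1672−79.4315)/(47.1470−31.2844) = -2.2862. V = [p*·43.1672 + (1−p*)·79.4315]/1.03 = 45.8219. B = V − Δ·S = 146.5561.
(2,2): S=66.4042. Δ = (V_up−V_dn)/(S_up−S_dn) = (84.7551−43.1672)/(71.0525−47.1470) = 1.7397. V = [p*·84.7551 + (1−p*)·43.1672]/1.03 = 77.8002. B = V − Δ·S = -37.7218.
(1,0): S=41.1800. Δ = (V_up−V_dn)/(S_up−S_dn) = (45.8219−71.5484)/(44.0626−29.2378) = -1.7354. V = [p*·45.8219 + (1−p*)·71.5484]/1.03 = 47.2625. B = V − Δ·S = 118.7249.
(1,1): S=62.0600. Δ = (V_up−V_dn)/(S_up−S_dn) = (77.8002−45.8219)/(66.4042−44.0626) = 1.4313. V = [p*·77.8002 + (1−p*)·45.8219]/1.03 = 72.0846. B = V − Δ·S = -16.7441.
(0,0): S=58.0000. Δ = (V_up−V_dn)/(S_up−S_dn) = (72.0846−47.2625)/(62.0600−41.1800) = 1.1888. V = [p*·72.0846 + (1−p*)·47.2625]/1.03 = 67.3073. B = V − Δ·S = -1.6427.
Each (Δ,B) replicates both successor values, so the strategy is self-financing and V0 is arbitrage-free.

(0,0): Delta=1.1888 Bond=-1.6427
(1,0): Delta=-1.7354 Bond=118.7249
(1,1): Delta=1.4313 Bond=-16.7441
(2,0): Delta=4.9052 Bond=-71.8683
(2,1): Delta=-2.2862 Bond=146.5561
(2,2): Delta=1.7397 Bond=-37.7218
(3,0): Delta=-0.1753 Bond=31.4404
(3,1): Delta=5.3266 Bond=-87.2074
(3,2): Delta=-2.9176 Bond=180.7228
(3,3): Delta=2.1260 Bond=-66.3004
V0=67.3073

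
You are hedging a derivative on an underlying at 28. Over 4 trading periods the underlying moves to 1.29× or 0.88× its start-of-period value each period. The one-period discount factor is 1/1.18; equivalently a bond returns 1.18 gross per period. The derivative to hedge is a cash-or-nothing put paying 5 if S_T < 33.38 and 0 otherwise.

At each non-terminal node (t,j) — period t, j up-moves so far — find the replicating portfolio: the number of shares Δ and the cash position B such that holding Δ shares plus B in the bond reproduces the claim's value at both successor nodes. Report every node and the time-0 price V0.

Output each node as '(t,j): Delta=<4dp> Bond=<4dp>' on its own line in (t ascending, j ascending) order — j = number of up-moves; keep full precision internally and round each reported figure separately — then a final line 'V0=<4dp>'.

(0,0): Delta=-0.0419 Bond=1.3319
(1,0): Delta=-0.1396 Bond=3.9783
(1,1): Delta=-0.0175 Bond=0.6892
(2,0): Delta=-0.3488 Bond=9.2304
(2,1): Delta=-0.0872 Bond=3.0312
(2,2): Delta=0.0000 Bond=0.0000
(3,0): Delta=0.0000 Bond=4.2373
(3,1): Delta=-0.4360 Bond=13.3320
(3,2): Delta=0.0000 Bond=0.0000
(3,3): Delta=0.0000 Bond=0.0000
V0=0.1591

No-arbitrage ⇒ martingale measure with p* = (R−d)/(u−d) = 0.7317.
At expiry t=4: V(4,0)=5.0000, V(4,1)=5.0000, V(4,2)=0.0000, V(4,3)=0.0000, V(4,4)=0.0000
  t=3,j=0: stock 19.0812 → up 24.6148 (V=5.0000), down 16.7915 (V=5.0000). Price 4.2373; hedge Δ=0.0000, bond B=4.2373.
  t=3,j=1: stock 27.9713 → up 36.0830 (V=0.0000), down 24.6148 (V=5.0000). Price 1.1368; hedge Δ=-0.4360, bond B=13.3320.
  t=3,j=2: stock 41.0034 → up 52.8944 (V=0.0000), down 36.0830 (V=0.0000). Price 0.0000; hedge Δ=0.0000, bond B=0.0000.
  t=3,j=3: stock 60.1073 → up 77.5384 (V=0.0000), down 52.8944 (V=0.0000). Price 0.0000; hedge Δ=0.0000, bond B=0.0000.
  t=2,j=0: stock 21.6832 → up 27.9713 (V=1.1368), down 19.0812 (V=4.2373). Price 1.6684; hedge Δ=-0.3488, bond B=9.2304.
  t=2,j=1: stock 31.7856 → up 41.0034 (V=0.0000), down 27.9713 (V=1.1368). Price 0.2585; hedge Δ=-0.0872, bond B=3.0312.
  t=2,j=2: stock 46.5948 → up 60.1073 (V=0.0000), down 41.0034 (V=0.0000). Price 0.0000; hedge Δ=0.0000, bond B=0.0000.
  t=1,j=0: stock 24.6400 → up 31.7856 (V=0.2585), down 21.6832 (V=1.6684). Price 0.5396; hedge Δ=-0.1396, bond B=3.9783.
  t=1,j=1: stock 36.1200 → up 46.5948 (V=0.0000), down 31.7856 (V=0.2585). Price 0.0588; hedge Δ=-0.0175, bond B=0.6892.
  t=0,j=0: stock 28.0000 → up 36.1200 (V=0.0588), down 24.6400 (V=0.5396). Price 0.1591; hedge Δ=-0.0419, bond B=1.3319.
Each (Δ,B) replicates both successor values, so the strategy is self-financing and V0 is arbitrage-free.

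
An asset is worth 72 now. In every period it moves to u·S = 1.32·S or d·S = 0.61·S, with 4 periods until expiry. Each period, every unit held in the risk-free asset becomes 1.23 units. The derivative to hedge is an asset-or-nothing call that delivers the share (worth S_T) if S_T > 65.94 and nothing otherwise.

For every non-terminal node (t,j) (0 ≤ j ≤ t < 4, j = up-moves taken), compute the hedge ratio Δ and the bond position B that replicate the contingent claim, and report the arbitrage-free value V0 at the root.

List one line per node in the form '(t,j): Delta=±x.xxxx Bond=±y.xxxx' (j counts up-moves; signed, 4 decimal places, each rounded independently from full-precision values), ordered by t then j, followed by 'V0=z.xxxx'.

No-arbitrage ⇒ martingale measure with p* = (R−d)/(u−d) = 0.8732.
Payoff layer (t=4): V(4,0)=0.0000, V(4,1)=0.0000, V(4,2)=0.0000, V(4,3)=101.0146, V(4,4)=218.5890
Node (3,0) S=16.3426: V=(p*·0.0000+(1−p*)·0.0000)/1.23=0.0000; Δ=(0.0000−0.0000)/(21.5723−9.9690)=0.0000; B=V−Δ·S=0.0000
Node (3,1) S=35.3644: V=(p*·0.0000+(1−p*)·0.0000)/1.23=0.0000; Δ=(0.0000−0.0000)/(46.6810−21.5723)=0.0000; B=V−Δ·S=0.0000
Node (3,2) S=76.5262: V=(p*·101.0146+(1−p*)·0.0000)/1.23=71.7154; Δ=(101.0146−0.0000)/(101.0146−46.6810)=1.8592; B=V−Δ·S=-70.5587
Node (3,3) S=165.5977: V=(p*·218.5890+(1−p*)·101.0146)/1.23=165.5977; Δ=(218.5890−101.0146)/(218.5890−101.0146)=1.0000; B=V−Δ·S=0.0000
Node (2,0) S=26.7912: V=(p*·0.0000+(1−p*)·0.0000)/1.23=0.0000; Δ=(0.0000−0.0000)/(35.3644−16.3426)=0.0000; B=V−Δ·S=0.0000
Node (2,1) S=57.9744: V=(p*·71.7154+(1−p*)·0.0000)/1.23=50.9144; Δ=(71.7154−0.0000)/(76.5262−35.3644)=1.7423; B=V−Δ·S=-50.0932
Node (2,2) S=125.4528: V=(p*·165.5977+(1−p*)·71.7154)/1.23=124.9570; Δ=(165.5977−71.7154)/(165.5977−76.5262)=1.0540; B=V−Δ·S=-7.2716
Node (1,0) S=43.9200: V=(p*·50.9144+(1−p*)·0.0000)/1.23=36.1467; Δ=(50.9144−0.0000)/(57.9744−26.7912)=1.6328; B=V−Δ·S=-35.5637
Node (1,1) S=95.0400: V=(p*·124.9570+(1−p*)·50.9144)/1.23=93.9604; Δ=(124.9570−50.9144)/(125.4528−57.9744)=1.0973; B=V−Δ·S=-10.3249
Node (0,0) S=72.0000: V=(p*·93.9604+(1−p*)·36.1467)/1.23=70.4325; Δ=(93.9604−36.1467)/(95.0400−43.9200)=1.1309; B=V−Δ·S=-10.9953
Root portfolio cost Δ·72+B reproduces V0=70.4325.

(0,0): Delta=1.1309 Bond=-10.9953
(1,0): Delta=1.6328 Bond=-35.5637
(1,1): Delta=1.0973 Bond=-10.3249
(2,0): Delta=0.0000 Bond=0.0000
(2,1): Delta=1.7423 Bond=-50.0932
(2,2): Delta=1.0540 Bond=-7.2716
(3,0): Delta=0.0000 Bond=0.0000
(3,1): Delta=0.0000 Bond=0.0000
(3,2): Delta=1.8592 Bond=-70.5587
(3,3): Delta=1.0000 Bond=0.0000
V0=70.4325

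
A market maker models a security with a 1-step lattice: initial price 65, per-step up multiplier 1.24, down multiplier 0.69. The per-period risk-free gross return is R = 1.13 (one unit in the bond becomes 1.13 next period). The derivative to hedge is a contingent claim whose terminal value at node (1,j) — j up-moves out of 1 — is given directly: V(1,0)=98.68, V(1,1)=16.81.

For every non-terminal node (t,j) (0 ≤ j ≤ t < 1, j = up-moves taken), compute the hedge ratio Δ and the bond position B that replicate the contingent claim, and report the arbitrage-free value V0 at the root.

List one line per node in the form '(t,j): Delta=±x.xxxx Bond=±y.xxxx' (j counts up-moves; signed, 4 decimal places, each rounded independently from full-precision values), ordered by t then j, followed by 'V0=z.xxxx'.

Under the risk-neutral measure, an up-move has probability p* = (R−d)/(u−d) = 0.8000 and values discount at R = 1.13.
Terminal values V(1,·): V(1,0)=98.6800, V(1,1)=16.8100
Node (0,0) S=65.0000: V=(p*·16.8100+(1−p*)·98.6800)/1.13=29.3664; Δ=(16.8100−98.6800)/(80.6000−44.8500)=-2.2901; B=V−Δ·S=178.2209
Check: Δ(0,0)·S0 + B(0,0) = 29.3664 = V0.

(0,0): Delta=-2.2901 Bond=178.2209
V0=29.3664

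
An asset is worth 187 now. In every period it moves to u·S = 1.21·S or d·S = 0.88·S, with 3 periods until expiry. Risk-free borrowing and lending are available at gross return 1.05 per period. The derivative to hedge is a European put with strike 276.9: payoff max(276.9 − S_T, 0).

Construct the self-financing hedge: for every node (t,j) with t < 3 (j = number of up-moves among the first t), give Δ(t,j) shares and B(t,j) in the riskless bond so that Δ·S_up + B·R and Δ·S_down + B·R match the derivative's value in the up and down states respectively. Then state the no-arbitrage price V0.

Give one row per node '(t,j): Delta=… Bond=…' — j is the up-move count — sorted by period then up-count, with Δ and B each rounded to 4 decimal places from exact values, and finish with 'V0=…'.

(0,0): Delta=-0.7879 Bond=205.9517
(1,0): Delta=-1.0000 Bond=251.1565
(1,1): Delta=-0.6427 Bond=183.3955
(2,0): Delta=-1.0000 Bond=263.7143
(2,1): Delta=-1.0000 Bond=263.7143
(2,2): Delta=-0.3981 Bond=125.6015
V0=58.6189

The replicating-portfolio and risk-neutral prices coincide; use p* = (1.05−0.88)/(1.21−0.88) = 0.5152 for the latter.
Terminal values V(3,·): V(3,0)=149.4647, V(3,1)=101.6765, V(3,2)=35.9677, V(3,3)=0.0000
  t=2,j=0: stock 144.8128 → up 175.2235 (V=101.6765), down 127.4353 (V=149.4647). Price 118.9015; hedge Δ=-1.0000, bond B=263.7143.
  t=2,j=1: stock 199.1176 → up 240.9323 (V=35.9677), down 175.2235 (V=101.6765). Price 64.5967; hedge Δ=-1.0000, bond B=263.7143.
  t=2,j=2: stock 273.7867 → up 331.2819 (V=0.0000), down 240.9323 (V=35.9677). Price 16.6085; hedge Δ=-0.3981, bond B=125.6015.
  t=1,j=0: stock 164.5600 → up 199.1176 (V=64.5967), down 144.8128 (V=118.9015). Price 86.5965; hedge Δ=-1.0000, bond B=251.1565.
  t=1,j=1: stock 226.2700 → up 273.7867 (V=16.6085), down 199.1176 (V=64.5967). Price 37.9766; hedge Δ=-0.6427, bond B=183.3955.
  t=0,j=0: stock 187.0000 → up 226.2700 (V=37.9766), down 164.5600 (V=86.5965). Price 58.6189; hedge Δ=-0.7879, bond B=205.9517.
Each (Δ,B) replicates both successor values, so the strategy is self-financing and V0 is arbitrage-free.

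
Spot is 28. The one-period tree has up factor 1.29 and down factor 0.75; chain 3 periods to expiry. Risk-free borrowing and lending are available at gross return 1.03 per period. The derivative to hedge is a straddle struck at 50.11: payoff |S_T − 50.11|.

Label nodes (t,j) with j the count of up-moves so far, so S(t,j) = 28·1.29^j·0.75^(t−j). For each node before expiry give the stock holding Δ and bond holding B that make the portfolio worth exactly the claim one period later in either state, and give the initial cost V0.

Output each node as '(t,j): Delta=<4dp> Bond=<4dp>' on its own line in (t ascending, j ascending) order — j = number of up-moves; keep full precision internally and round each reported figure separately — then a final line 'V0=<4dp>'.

The replicating-portfolio and risk-neutral prices coincide; use p* = (1.03−0.75)/(1.29−0.75) = 0.5185 for the latter.
Terminal values V(3,·): V(3,0)=38.2975, V(3,1)=29.7925, V(3,2)=15.1639, V(3,3)=9.9973
  t=2,j=0: stock 15.7500 → up 20.3175 (V=29.7925), down 11.8125 (V=38.2975). Price 32.9005; hedge Δ=-1.0000, bond B=48.6505.
  t=2,j=1: stock 27.0900 → up 34.9461 (V=15.1639), down 20.3175 (V=29.7925). Price 21.5605; hedge Δ=-1.0000, bond B=48.6505.
  t=2,j=2: stock 46.5948 → up 60.1073 (V=9.9973), down 34.9461 (V=15.1639). Price 12.1213; hedge Δ=-0.2053, bond B=21.6891.
  t=1,j=0: stock 21.0000 → up 27.0900 (V=21.5605), down 15.7500 (V=32.9005). Price 26.2335; hedge Δ=-1.0000, bond B=47.2335.
  t=1,j=1: stock 36.1200 → up 46.5948 (V=12.1213), down 27.0900 (V=21.5605). Price 16.1807; hedge Δ=-0.4839, bond B=33.6607.
  t=0,j=0: stock 28.0000 → up 36.1200 (V=16.1807), down 21.0000 (V=26.2335). Price 20.4086; hedge Δ=-0.6649, bond B=39.0250.
Root portfolio cost Δ·28+B reproduces V0=20.4086.

(0,0): Delta=-0.6649 Bond=39.0250
(1,0): Delta=-1.0000 Bond=47.2335
(1,1): Delta=-0.4839 Bond=33.6607
(2,0): Delta=-1.0000 Bond=48.6505
(2,1): Delta=-1.0000 Bond=48.6505
(2,2): Delta=-0.2053 Bond=21.6891
V0=20.4086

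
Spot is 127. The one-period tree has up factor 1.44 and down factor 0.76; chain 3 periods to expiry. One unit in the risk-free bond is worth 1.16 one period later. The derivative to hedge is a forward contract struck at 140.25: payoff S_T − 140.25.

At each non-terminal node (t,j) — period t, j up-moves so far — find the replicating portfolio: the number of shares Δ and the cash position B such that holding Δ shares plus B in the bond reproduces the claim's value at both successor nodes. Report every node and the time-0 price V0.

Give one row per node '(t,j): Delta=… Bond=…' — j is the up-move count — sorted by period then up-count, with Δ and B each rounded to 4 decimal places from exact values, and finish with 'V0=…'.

Under the risk-neutral measure, an up-move has probability p* = (R−d)/(u−d) = 0.5882 and values discount at R = 1.16.
At expiry t=3: V(3,0)=-84.5000, V(3,1)=-34.6185, V(3,2)=59.8939, V(3,3)=238.9700
  t=2,j=0: stock 73.3552 → up 105.6315 (V=-34.6185), down 55.7500 (V=-84.5000). Price -47.5500; hedge Δ=1.0000, bond B=-120.9052.
  t=2,j=1: stock 138.9888 → up 200.1439 (V=59.8939), down 105.6315 (V=-34.6185). Price 18.0836; hedge Δ=1.0000, bond B=-120.9052.
  t=2,j=2: stock 263.3472 → up 379.2200 (V=238.9700), down 200.1439 (V=59.8939). Price 142.4420; hedge Δ=1.0000, bond B=-120.9052.
  t=1,j=0: stock 96.5200 → up 138.9888 (V=18.0836), down 73.3552 (V=-47.5500). Price -7.7086; hedge Δ=1.0000, bond B=-104.2286.
  t=1,j=1: stock 182.8800 → up 263.3472 (V=142.4420), down 138.9888 (V=18.0836). Price 78.6514; hedge Δ=1.0000, bond B=-104.2286.
  t=0,j=0: stock 127.0000 → up 182.8800 (V=78.6514), down 96.5200 (V=-7.7086). Price 37.1478; hedge Δ=1.0000, bond B=-89.8522.
Self-financing check: at every node Δ·S+B equals the discounted successor values.

(0,0): Delta=1.0000 Bond=-89.8522
(1,0): Delta=1.0000 Bond=-104.2286
(1,1): Delta=1.0000 Bond=-104.2286
(2,0): Delta=1.0000 Bond=-120.9052
(2,1): Delta=1.0000 Bond=-120.9052
(2,2): Delta=1.0000 Bond=-120.9052
V0=37.1478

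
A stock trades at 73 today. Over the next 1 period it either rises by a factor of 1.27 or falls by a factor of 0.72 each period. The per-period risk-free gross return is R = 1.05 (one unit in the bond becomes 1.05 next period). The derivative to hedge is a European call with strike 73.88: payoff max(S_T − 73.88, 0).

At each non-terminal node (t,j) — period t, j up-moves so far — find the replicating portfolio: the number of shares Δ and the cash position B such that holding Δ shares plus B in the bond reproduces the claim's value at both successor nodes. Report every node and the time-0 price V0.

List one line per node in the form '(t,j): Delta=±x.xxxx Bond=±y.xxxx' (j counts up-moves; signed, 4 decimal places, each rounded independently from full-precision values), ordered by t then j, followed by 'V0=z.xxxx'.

(0,0): Delta=0.4690 Bond=-23.4764
V0=10.7600

No-arbitrage ⇒ martingale measure with p* = (R−d)/(u−d) = 0.6000.
Terminal values V(1,·): V(1,0)=0.0000, V(1,1)=18.8300
  t=0,j=0: stock 73.0000 → up 92.7100 (V=18.8300), down 52.5600 (V=0.0000). Price 10.7600; hedge Δ=0.4690, bond B=-23.4764.
The time-0 hedge costs 10.7600, which is the no-arbitrage price.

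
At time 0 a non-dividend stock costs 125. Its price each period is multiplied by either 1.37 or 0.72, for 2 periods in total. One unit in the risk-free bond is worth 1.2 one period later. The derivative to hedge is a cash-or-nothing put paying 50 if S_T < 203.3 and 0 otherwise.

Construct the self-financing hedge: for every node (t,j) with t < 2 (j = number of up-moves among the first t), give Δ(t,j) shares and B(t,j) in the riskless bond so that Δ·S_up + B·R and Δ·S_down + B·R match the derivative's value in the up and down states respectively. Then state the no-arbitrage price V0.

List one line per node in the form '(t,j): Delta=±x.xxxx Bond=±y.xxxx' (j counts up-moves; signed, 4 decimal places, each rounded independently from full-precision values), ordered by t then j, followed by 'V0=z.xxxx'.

Risk-neutral probability p* = (R−d)/(u−d) = (1.2−0.72)/(1.37−0.72) = 0.7385.
Terminal values V(2,·): V(2,0)=50.0000, V(2,1)=50.0000, V(2,2)=0.0000
(1,0): S=90.0000. Δ = (V_up−V_dn)/(S_up−S_dn) = (50.0000−50.0000)/(123.3000−64.8000) = 0.0000. V = [p*·50.0000 + (1−p*)·50.0000]/1.2 = 41.6667. B = V − Δ·S = 41.6667.
(1,1): S=171.2500. Δ = (V_up−V_dn)/(S_up−S_dn) = (0.0000−50.0000)/(234.6125−123.3000) = -0.4492. V = [p*·0.0000 + (1−p*)·50.0000]/1.2 = 10.8974. B = V − Δ·S = 87.8205.
(0,0): S=125.0000. Δ = (V_up−V_dn)/(S_up−S_dn) = (10.8974−41.6667)/(171.2500−90.0000) = -0.3787. V = [p*·10.8974 + (1−p*)·41.6667]/1.2 = 15.7873. B = V − Δ·S = 63.1246.
Root portfolio cost Δ·125+B reproduces V0=15.7873.

(0,0): Delta=-0.3787 Bond=63.1246
(1,0): Delta=0.0000 Bond=41.6667
(1,1): Delta=-0.4492 Bond=87.8205
V0=15.7873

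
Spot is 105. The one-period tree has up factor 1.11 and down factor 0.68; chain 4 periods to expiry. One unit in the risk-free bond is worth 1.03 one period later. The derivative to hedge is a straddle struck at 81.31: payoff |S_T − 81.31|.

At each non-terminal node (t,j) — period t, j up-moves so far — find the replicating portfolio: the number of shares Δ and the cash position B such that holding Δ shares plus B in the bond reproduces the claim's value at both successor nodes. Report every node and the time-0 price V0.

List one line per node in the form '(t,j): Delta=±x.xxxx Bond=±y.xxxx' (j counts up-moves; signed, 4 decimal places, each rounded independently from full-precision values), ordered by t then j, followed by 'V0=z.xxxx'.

No-arbitrage ⇒ martingale measure with p* = (R−d)/(u−d) = 0.8140.
At expiry t=4: V(4,0)=58.8596, V(4,1)=44.6630, V(4,2)=21.4891, V(4,3)=16.3389, V(4,4)=78.0874
Node (3,0) S=33.0154: V=(p*·44.6630+(1−p*)·58.8596)/1.03=45.9264; Δ=(44.6630−58.8596)/(36.6470−22.4504)=-1.0000; B=V−Δ·S=78.9417
Node (3,1) S=53.8927: V=(p*·21.4891+(1−p*)·44.6630)/1.03=25.0490; Δ=(21.4891−44.6630)/(59.8209−36.6470)=-1.0000; B=V−Δ·S=78.9417
Node (3,2) S=87.9719: V=(p*·16.3389+(1−p*)·21.4891)/1.03=16.7932; Δ=(16.3389−21.4891)/(97.6489−59.8209)=-0.1361; B=V−Δ·S=28.7705
Node (3,3) S=143.6013: V=(p*·78.0874+(1−p*)·16.3389)/1.03=64.6595; Δ=(78.0874−16.3389)/(159.3974−97.6489)=1.0000; B=V−Δ·S=-78.9417
Node (2,0) S=48.5520: V=(p*·25.0490+(1−p*)·45.9264)/1.03=28.0905; Δ=(25.0490−45.9264)/(53.8927−33.0154)=-1.0000; B=V−Δ·S=76.6425
Node (2,1) S=79.2540: V=(p*·16.7932+(1−p*)·25.0490)/1.03=17.7953; Δ=(16.7932−25.0490)/(87.9719−53.8927)=-0.2423; B=V−Δ·S=36.9948
Node (2,2) S=129.3705: V=(p*·64.6595+(1−p*)·16.7932)/1.03=54.1302; Δ=(64.6595−16.7932)/(143.6013−87.9719)=0.8605; B=V−Δ·S=-57.1867
Node (1,0) S=71.4000: V=(p*·17.7953+(1−p*)·28.0905)/1.03=19.1366; Δ=(17.7953−28.0905)/(79.2540−48.5520)=-0.3353; B=V−Δ·S=43.0788
Node (1,1) S=116.5500: V=(p*·54.1302+(1−p*)·17.7953)/1.03=45.9905; Δ=(54.1302−17.7953)/(129.3705−79.2540)=0.7250; B=V−Δ·S=-38.5092
Node (0,0) S=105.0000: V=(p*·45.9905+(1−p*)·19.1366)/1.03=39.8005; Δ=(45.9905−19.1366)/(116.5500−71.4000)=0.5948; B=V−Δ·S=-22.6506
Each (Δ,B) replicates both successor values, so the strategy is self-financing and V0 is arbitrage-free.

(0,0): Delta=0.5948 Bond=-22.6506
(1,0): Delta=-0.3353 Bond=43.0788
(1,1): Delta=0.7250 Bond=-38.5092
(2,0): Delta=-1.0000 Bond=76.6425
(2,1): Delta=-0.2423 Bond=36.9948
(2,2): Delta=0.8605 Bond=-57.1867
(3,0): Delta=-1.0000 Bond=78.9417
(3,1): Delta=-1.0000 Bond=78.9417
(3,2): Delta=-0.1361 Bond=28.7705
(3,3): Delta=1.0000 Bond=-78.9417
V0=39.8005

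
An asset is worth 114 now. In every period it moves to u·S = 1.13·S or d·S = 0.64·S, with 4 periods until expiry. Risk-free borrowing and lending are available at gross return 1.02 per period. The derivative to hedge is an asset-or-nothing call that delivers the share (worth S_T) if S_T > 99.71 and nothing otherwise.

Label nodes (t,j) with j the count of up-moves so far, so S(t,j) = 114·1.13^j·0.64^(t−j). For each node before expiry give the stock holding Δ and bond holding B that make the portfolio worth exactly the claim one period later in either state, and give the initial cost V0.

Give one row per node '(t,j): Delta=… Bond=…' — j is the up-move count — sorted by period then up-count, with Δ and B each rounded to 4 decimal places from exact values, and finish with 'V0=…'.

(0,0): Delta=1.3535 Bond=-51.4513
(1,0): Delta=1.7022 Bond=-77.9253
(1,1): Delta=1.2963 Bond=-45.1147
(2,0): Delta=0.0000 Bond=0.0000
(2,1): Delta=1.9813 Bond=-102.4923
(2,2): Delta=1.1840 Bond=-29.6688
(3,0): Delta=0.0000 Bond=0.0000
(3,1): Delta=0.0000 Bond=0.0000
(3,2): Delta=2.3061 Bond=-134.8043
(3,3): Delta=1.0000 Bond=0.0000
V0=102.8432

Under the risk-neutral measure, an up-move has probability p* = (R−d)/(u−d) = 0.7755 and values discount at R = 1.02.
Payoff layer (t=4): V(4,0)=0.0000, V(4,1)=0.0000, V(4,2)=0.0000, V(4,3)=105.2738, V(4,4)=185.8740
Node (3,0) S=29.8844: V=(p*·0.0000+(1−p*)·0.0000)/1.02=0.0000; Δ=(0.0000−0.0000)/(33.7694−19.1260)=0.0000; B=V−Δ·S=0.0000
Node (3,1) S=52.7647: V=(p*·0.0000+(1−p*)·0.0000)/1.02=0.0000; Δ=(0.0000−0.0000)/(59.6241−33.7694)=0.0000; B=V−Δ·S=0.0000
Node (3,2) S=93.1626: V=(p*·105.2738+(1−p*)·0.0000)/1.02=80.0401; Δ=(105.2738−0.0000)/(105.2738−59.6241)=2.3061; B=V−Δ·S=-134.8043
Node (3,3) S=164.4903: V=(p*·185.8740+(1−p*)·105.2738)/1.02=164.4903; Δ=(185.8740−105.2738)/(185.8740−105.2738)=1.0000; B=V−Δ·S=0.0000
Node (2,0) S=46.6944: V=(p*·0.0000+(1−p*)·0.0000)/1.02=0.0000; Δ=(0.0000−0.0000)/(52.7647−29.8844)=0.0000; B=V−Δ·S=0.0000
Node (2,1) S=82.4448: V=(p*·80.0401+(1−p*)·0.0000)/1.02=60.8548; Δ=(80.0401−0.0000)/(93.1626−52.7647)=1.9813; B=V−Δ·S=-102.4923
Node (2,2) S=145.5666: V=(p*·164.4903+(1−p*)·80.0401)/1.02=142.6785; Δ=(164.4903−80.0401)/(164.4903−93.1626)=1.1840; B=V−Δ·S=-29.6688
Node (1,0) S=72.9600: V=(p*·60.8548+(1−p*)·0.0000)/1.02=46.2682; Δ=(60.8548−0.0000)/(82.4448−46.6944)=1.7022; B=V−Δ·S=-77.9253
Node (1,1) S=128.8200: V=(p*·142.6785+(1−p*)·60.8548)/1.02=121.8725; Δ=(142.6785−60.8548)/(145.5666−82.4448)=1.2963; B=V−Δ·S=-45.1147
Node (0,0) S=114.0000: V=(p*·121.8725+(1−p*)·46.2682)/1.02=102.8432; Δ=(121.8725−46.2682)/(128.8200−72.9600)=1.3535; B=V−Δ·S=-51.4513
Root portfolio cost Δ·114+B reproduces V0=102.8432.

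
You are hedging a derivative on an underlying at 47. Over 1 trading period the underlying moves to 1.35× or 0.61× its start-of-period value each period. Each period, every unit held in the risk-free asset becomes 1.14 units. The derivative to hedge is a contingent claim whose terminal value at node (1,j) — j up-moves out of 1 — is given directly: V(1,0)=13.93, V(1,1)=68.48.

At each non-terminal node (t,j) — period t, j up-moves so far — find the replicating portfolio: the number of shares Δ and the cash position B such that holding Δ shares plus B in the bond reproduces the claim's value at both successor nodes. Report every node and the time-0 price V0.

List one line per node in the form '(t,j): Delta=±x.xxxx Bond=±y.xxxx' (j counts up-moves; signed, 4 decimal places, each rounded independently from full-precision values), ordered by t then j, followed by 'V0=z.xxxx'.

The replicating-portfolio and risk-neutral prices coincide; use p* = (1.14−0.61)/(1.35−0.61) = 0.7162 for the latter.
Payoff layer (t=1): V(1,0)=13.9300, V(1,1)=68.4800
  t=0,j=0: stock 47.0000 → up 63.4500 (V=68.4800), down 28.6700 (V=13.9300). Price 46.4909; hedge Δ=1.5684, bond B=-27.2253.
Check: Δ(0,0)·S0 + B(0,0) = 46.4909 = V0.

(0,0): Delta=1.5684 Bond=-27.2253
V0=46.4909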